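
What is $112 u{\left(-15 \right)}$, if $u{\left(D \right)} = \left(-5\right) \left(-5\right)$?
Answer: $2800$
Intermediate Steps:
$u{\left(D \right)} = 25$
$112 u{\left(-15 \right)} = 112 \cdot 25 = 2800$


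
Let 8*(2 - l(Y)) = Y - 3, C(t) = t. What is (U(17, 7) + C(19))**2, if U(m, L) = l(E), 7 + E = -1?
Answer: 32041/64 ≈ 500.64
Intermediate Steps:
E = -8 (E = -7 - 1 = -8)
l(Y) = 19/8 - Y/8 (l(Y) = 2 - (Y - 3)/8 = 2 - (-3 + Y)/8 = 2 + (3/8 - Y/8) = 19/8 - Y/8)
U(m, L) = 27/8 (U(m, L) = 19/8 - 1/8*(-8) = 19/8 + 1 = 27/8)
(U(17, 7) + C(19))**2 = (27/8 + 19)**2 = (179/8)**2 = 32041/64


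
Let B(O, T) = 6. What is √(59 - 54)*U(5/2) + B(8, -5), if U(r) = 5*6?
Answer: 6 + 30*√5 ≈ 73.082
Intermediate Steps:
U(r) = 30
√(59 - 54)*U(5/2) + B(8, -5) = √(59 - 54)*30 + 6 = √5*30 + 6 = 30*√5 + 6 = 6 + 30*√5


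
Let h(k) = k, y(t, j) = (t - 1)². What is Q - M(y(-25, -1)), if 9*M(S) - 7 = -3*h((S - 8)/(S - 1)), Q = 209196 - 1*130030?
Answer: 160310243/2025 ≈ 79166.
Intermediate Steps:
y(t, j) = (-1 + t)²
Q = 79166 (Q = 209196 - 130030 = 79166)
M(S) = 7/9 - (-8 + S)/(3*(-1 + S)) (M(S) = 7/9 + (-3*(S - 8)/(S - 1))/9 = 7/9 + (-3*(-8 + S)/(-1 + S))/9 = 7/9 - (-8 + S)/(3*(-1 + S)))
Q - M(y(-25, -1)) = 79166 - (17 + 4*(-1 - 25)²)/(9*(-1 + (-1 - 25)²)) = 79166 - (17 + 4*(-26)²)/(9*(-1 + (-26)²)) = 79166 - (17 + 4*676)/(9*(-1 + 676)) = 79166 - (17 + 2704)/(9*675) = 79166 - 2721/(9*675) = 79166 - 1*907/2025 = 79166 - 907/2025 = 160310243/2025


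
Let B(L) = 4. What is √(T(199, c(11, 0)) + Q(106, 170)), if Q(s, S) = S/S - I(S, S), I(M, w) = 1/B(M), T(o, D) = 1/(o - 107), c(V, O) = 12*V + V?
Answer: √1610/46 ≈ 0.87228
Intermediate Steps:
c(V, O) = 13*V
T(o, D) = 1/(-107 + o)
I(M, w) = ¼ (I(M, w) = 1/4 = ¼)
Q(s, S) = ¾ (Q(s, S) = S/S - 1*¼ = 1 - ¼ = ¾)
√(T(199, c(11, 0)) + Q(106, 170)) = √(1/(-107 + 199) + ¾) = √(1/92 + ¾) = √(35/46) = √1610/46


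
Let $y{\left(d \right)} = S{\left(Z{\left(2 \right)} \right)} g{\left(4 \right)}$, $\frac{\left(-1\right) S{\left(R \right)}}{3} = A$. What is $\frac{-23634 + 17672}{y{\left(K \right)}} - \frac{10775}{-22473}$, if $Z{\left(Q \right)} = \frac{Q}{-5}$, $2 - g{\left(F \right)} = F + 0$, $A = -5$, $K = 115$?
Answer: $\frac{22384546}{112365} \approx 199.21$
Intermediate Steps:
$g{\left(F \right)} = 2 - F$ ($g{\left(F \right)} = 2 - \left(F + 0\right) = 2 - F$)
$Z{\left(Q \right)} = - \frac{Q}{5}$ ($Z{\left(Q \right)} = Q \left(- \frac{1}{5}\right) = - \frac{Q}{5}$)
$S{\left(R \right)} = 15$ ($S{\left(R \right)} = \left(-3\right) \left(-5\right) = 15$)
$y{\left(d \right)} = -30$ ($y{\left(d \right)} = 15 \left(2 - 4\right) = 15 \left(-2\right) = -30$)
$\frac{-23634 + 17672}{y{\left(K \right)}} - \frac{10775}{-22473} = \frac{-23634 + 17672}{-30} - \frac{10775}{-22473} = \left(-5962\right) \left(- \frac{1}{30}\right) - - \frac{10775}{22473} = \frac{2981}{15} + \frac{10775}{22473} = \frac{22384546}{112365}$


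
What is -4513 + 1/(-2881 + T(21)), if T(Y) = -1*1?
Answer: -13006467/2882 ≈ -4513.0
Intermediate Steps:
T(Y) = -1
-4513 + 1/(-2881 + T(21)) = -4513 + 1/(-2881 - 1) = -4513 + 1/(-2882) = -4513 - 1/2882 = -13006467/2882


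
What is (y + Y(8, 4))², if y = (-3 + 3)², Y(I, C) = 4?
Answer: 16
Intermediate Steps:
y = 0 (y = 0² = 0)
(y + Y(8, 4))² = (0 + 4)² = 4² = 16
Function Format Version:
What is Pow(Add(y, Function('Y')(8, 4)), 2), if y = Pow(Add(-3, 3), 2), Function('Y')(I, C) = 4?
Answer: 16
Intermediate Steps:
y = 0 (y = Pow(0, 2) = 0)
Pow(Add(y, Function('Y')(8, 4)), 2) = Pow(Add(0, 4), 2) = Pow(4, 2) = 16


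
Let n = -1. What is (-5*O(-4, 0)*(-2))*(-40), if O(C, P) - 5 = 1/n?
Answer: -1600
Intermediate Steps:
O(C, P) = 4 (O(C, P) = 5 + 1/(-1) = 5 - 1 = 4)
(-5*O(-4, 0)*(-2))*(-40) = (-5*4*(-2))*(-40) = -20*(-2)*(-40) = 40*(-40) = -1600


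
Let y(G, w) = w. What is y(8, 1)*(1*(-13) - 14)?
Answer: -27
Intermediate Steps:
y(8, 1)*(1*(-13) - 14) = 1*(1*(-13) - 14) = 1*(-13 - 14) = 1*(-27) = -27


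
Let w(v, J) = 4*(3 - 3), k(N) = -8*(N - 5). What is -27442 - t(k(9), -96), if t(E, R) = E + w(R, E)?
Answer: -27410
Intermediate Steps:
k(N) = 40 - 8*N (k(N) = -8*(-5 + N) = 40 - 8*N)
w(v, J) = 0 (w(v, J) = 4*0 = 0)
t(E, R) = E (t(E, R) = E + 0 = E)
-27442 - t(k(9), -96) = -27442 - (40 - 8*9) = -27442 - (40 - 72) = -27442 - 1*(-32) = -27442 + 32 = -27410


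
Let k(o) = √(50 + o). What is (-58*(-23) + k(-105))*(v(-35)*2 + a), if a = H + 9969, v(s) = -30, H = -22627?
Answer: -16965812 - 12718*I*√55 ≈ -1.6966e+7 - 94319.0*I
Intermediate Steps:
a = -12658 (a = -22627 + 9969 = -12658)
(-58*(-23) + k(-105))*(v(-35)*2 + a) = (-58*(-23) + √(50 - 105))*(-30*2 - 12658) = (1334 + √(-55))*(-60 - 12658) = (1334 + I*√55)*(-12718) = -16965812 - 12718*I*√55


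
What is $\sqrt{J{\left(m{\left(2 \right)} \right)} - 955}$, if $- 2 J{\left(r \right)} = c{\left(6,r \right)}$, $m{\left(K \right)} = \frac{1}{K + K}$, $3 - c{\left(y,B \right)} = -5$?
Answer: $i \sqrt{959} \approx 30.968 i$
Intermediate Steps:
$c{\left(y,B \right)} = 8$ ($c{\left(y,B \right)} = 3 - -5 = 3 + 5 = 8$)
$m{\left(K \right)} = \frac{1}{2 K}$
$J{\left(r \right)} = -4$ ($J{\left(r \right)} = \left(- \frac{1}{2}\right) 8 = -4$)
$\sqrt{J{\left(m{\left(2 \right)} \right)} - 955} = \sqrt{-4 - 955} = \sqrt{-959} = i \sqrt{959}$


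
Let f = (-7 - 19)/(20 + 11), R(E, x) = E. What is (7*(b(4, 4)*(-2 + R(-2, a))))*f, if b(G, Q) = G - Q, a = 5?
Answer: 0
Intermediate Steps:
f = -26/31 ≈ -0.83871
(7*(b(4, 4)*(-2 + R(-2, a))))*f = (7*((4 - 1*4)*(-2 - 2)))*(-26/31) = (7*((4 - 4)*(-4)))*(-26/31) = (7*(0*(-4)))*(-26/31) = (7*0)*(-26/31) = 0*(-26/31) = 0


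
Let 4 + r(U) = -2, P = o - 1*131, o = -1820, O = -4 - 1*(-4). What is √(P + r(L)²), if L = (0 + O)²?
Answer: I*√1915 ≈ 43.761*I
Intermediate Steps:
O = 0 (O = -4 + 4 = 0)
L = 0 (L = (0 + 0)² = 0² = 0)
P = -1951 (P = -1820 - 1*131 = -1820 - 131 = -1951)
r(U) = -6 (r(U) = -4 - 2 = -6)
√(P + r(L)²) = √(-1951 + (-6)²) = √(-1951 + 36) = √(-1915) = I*√1915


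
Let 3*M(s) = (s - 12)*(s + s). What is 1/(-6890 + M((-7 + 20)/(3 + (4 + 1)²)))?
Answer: -1176/8106839 ≈ -0.00014506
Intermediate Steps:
M(s) = 2*s*(-12 + s)/3 (M(s) = ((s - 12)*(s + s))/3 = ((-12 + s)*(2*s))/3 = (2*s*(-12 + s))/3 = 2*s*(-12 + s)/3)
1/(-6890 + M((-7 + 20)/(3 + (4 + 1)²))) = 1/(-6890 + 2*((-7 + 20)/(3 + (4 + 1)²))*(-12 + (-7 + 20)/(3 + (4 + 1)²))/3) = 1/(-6890 + 2*(13/(3 + 5²))*(-12 + 13/(3 + 5²))/3) = 1/(-6890 + 2*(13/(3 + 25))*(-12 + 13/(3 + 25))/3) = 1/(-6890 + 2*(13/28)*(-12 + 13/28)/3) = 1/(-6890 + 2*(13*(1/28))*(-12 + 13*(1/28))/3) = 1/(-6890 + (⅔)*(13/28)*(-12 + 13/28)) = 1/(-6890 + (⅔)*(13/28)*(-323/28)) = 1/(-6890 - 4199/1176) = 1/(-8106839/1176) = -1176/8106839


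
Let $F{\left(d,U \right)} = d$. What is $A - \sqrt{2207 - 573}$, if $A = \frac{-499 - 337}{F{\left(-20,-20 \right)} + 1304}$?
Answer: $- \frac{209}{321} - \sqrt{1634} \approx -41.074$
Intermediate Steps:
$A = - \frac{209}{321}$ ($A = \frac{-499 - 337}{-20 + 1304} = - \frac{836}{1284} = \left(-836\right) \frac{1}{1284} = - \frac{209}{321} \approx -0.65109$)
$A - \sqrt{2207 - 573} = - \frac{209}{321} - \sqrt{2207 - 573} = - \frac{209}{321} - \sqrt{1634}$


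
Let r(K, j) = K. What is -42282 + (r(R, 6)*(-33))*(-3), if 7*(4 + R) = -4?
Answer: -299142/7 ≈ -42735.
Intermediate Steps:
R = -32/7 (R = -4 + (⅐)*(-4) = -4 - 4/7 = -32/7 ≈ -4.5714)
-42282 + (r(R, 6)*(-33))*(-3) = -42282 - 32/7*(-33)*(-3) = -42282 + (1056/7)*(-3) = -42282 - 3168/7 = -299142/7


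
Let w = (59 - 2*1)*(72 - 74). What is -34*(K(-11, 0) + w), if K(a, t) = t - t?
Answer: 3876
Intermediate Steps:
K(a, t) = 0
w = -114 (w = (59 - 2)*(-2) = 57*(-2) = -114)
-34*(K(-11, 0) + w) = -34*(0 - 114) = -34*(-114) = 3876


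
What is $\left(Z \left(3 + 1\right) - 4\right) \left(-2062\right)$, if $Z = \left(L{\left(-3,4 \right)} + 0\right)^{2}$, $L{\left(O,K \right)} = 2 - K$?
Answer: $-24744$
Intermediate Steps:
$Z = 4$ ($Z = \left(\left(2 - 4\right) + 0\right)^{2} = \left(-2 + 0\right)^{2} = \left(-2\right)^{2} = 4$)
$\left(Z \left(3 + 1\right) - 4\right) \left(-2062\right) = \left(4 \left(3 + 1\right) - 4\right) \left(-2062\right) = \left(4 \cdot 4 - 4\right) \left(-2062\right) = \left(16 - 4\right) \left(-2062\right) = 12 \left(-2062\right) = -24744$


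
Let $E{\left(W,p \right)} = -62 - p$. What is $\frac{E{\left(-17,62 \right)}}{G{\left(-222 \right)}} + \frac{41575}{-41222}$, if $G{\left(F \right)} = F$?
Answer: $- \frac{2059061}{4575642} \approx -0.45$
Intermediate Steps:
$\frac{E{\left(-17,62 \right)}}{G{\left(-222 \right)}} + \frac{41575}{-41222} = \frac{-62 - 62}{-222} + \frac{41575}{-41222} = \left(-62 - 62\right) \left(- \frac{1}{222}\right) + 41575 \left(- \frac{1}{41222}\right) = \left(-124\right) \left(- \frac{1}{222}\right) - \frac{41575}{41222} = \frac{62}{111} - \frac{41575}{41222} = - \frac{2059061}{4575642}$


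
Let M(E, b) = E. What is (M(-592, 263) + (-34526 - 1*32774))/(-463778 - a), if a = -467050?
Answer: -16973/818 ≈ -20.749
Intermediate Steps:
(M(-592, 263) + (-34526 - 1*32774))/(-463778 - a) = (-592 + (-34526 - 1*32774))/(-463778 - 1*(-467050)) = (-592 + (-34526 - 32774))/(-463778 + 467050) = (-592 - 67300)/3272 = -67892*1/3272 = -16973/818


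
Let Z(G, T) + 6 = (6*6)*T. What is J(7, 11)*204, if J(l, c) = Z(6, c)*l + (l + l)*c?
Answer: 588336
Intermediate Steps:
Z(G, T) = -6 + 36*T (Z(G, T) = -6 + (6*6)*T = -6 + 36*T)
J(l, c) = l*(-6 + 36*c) + 2*c*l (J(l, c) = (-6 + 36*c)*l + (l + l)*c = l*(-6 + 36*c) + (2*l)*c = l*(-6 + 36*c) + 2*c*l)
J(7, 11)*204 = (2*7*(-3 + 19*11))*204 = (2*7*(-3 + 209))*204 = (2*7*206)*204 = 2884*204 = 588336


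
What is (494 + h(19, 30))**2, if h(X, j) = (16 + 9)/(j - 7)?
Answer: 129663769/529 ≈ 2.4511e+5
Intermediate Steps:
h(X, j) = 25/(-7 + j)
(494 + h(19, 30))**2 = (494 + 25/(-7 + 30))**2 = (494 + 25/23)**2 = (11387/23)**2 = 129663769/529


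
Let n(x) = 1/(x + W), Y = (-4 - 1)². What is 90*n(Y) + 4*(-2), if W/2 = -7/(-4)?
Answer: -92/19 ≈ -4.8421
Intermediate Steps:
Y = 25 (Y = (-5)² = 25)
W = 7/2 (W = 2*(-7/(-4)) = 2*(-7*(-¼)) = 2*(7/4) = 7/2 ≈ 3.5000)
n(x) = 1/(7/2 + x) (n(x) = 1/(x + 7/2) = 1/(7/2 + x))
90*n(Y) + 4*(-2) = 90*(2/(7 + 2*25)) + 4*(-2) = 90*(2/(7 + 50)) - 8 = 90*(2/57) - 8 = 60/19 - 8 = -92/19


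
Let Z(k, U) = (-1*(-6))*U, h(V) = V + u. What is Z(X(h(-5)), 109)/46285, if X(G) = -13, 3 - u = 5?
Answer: 654/46285 ≈ 0.014130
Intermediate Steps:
u = -2 (u = 3 - 1*5 = 3 - 5 = -2)
h(V) = -2 + V (h(V) = V - 2 = -2 + V)
Z(k, U) = 6*U
Z(X(h(-5)), 109)/46285 = (6*109)/46285 = 654*(1/46285) = 654/46285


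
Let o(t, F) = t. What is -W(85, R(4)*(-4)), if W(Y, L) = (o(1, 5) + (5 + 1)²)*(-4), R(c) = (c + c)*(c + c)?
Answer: 148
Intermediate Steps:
R(c) = 4*c² (R(c) = (2*c)*(2*c) = 4*c²)
W(Y, L) = -148 (W(Y, L) = (1 + (5 + 1)²)*(-4) = (1 + 6²)*(-4) = (1 + 36)*(-4) = 37*(-4) = -148)
-W(85, R(4)*(-4)) = -1*(-148) = 148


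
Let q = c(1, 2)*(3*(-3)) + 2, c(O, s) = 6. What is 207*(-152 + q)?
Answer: -42228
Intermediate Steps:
q = -52 (q = 6*(3*(-3)) + 2 = 6*(-9) + 2 = -54 + 2 = -52)
207*(-152 + q) = 207*(-152 - 52) = 207*(-204) = -42228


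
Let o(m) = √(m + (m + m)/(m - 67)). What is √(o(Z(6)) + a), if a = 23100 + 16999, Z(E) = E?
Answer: √(149208379 + 61*√21594)/61 ≈ 200.25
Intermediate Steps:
a = 40099
o(m) = √(m + 2*m/(-67 + m)) (o(m) = √(m + (2*m)/(-67 + m)) = √(m + 2*m/(-67 + m)))
√(o(Z(6)) + a) = √(√(6*(-65 + 6)/(-67 + 6)) + 40099) = √(√(6*(-59)/(-61)) + 40099) = √(√(6*(-1/61)*(-59)) + 40099) = √(√(354/61) + 40099) = √(√21594/61 + 40099) = √(40099 + √21594/61)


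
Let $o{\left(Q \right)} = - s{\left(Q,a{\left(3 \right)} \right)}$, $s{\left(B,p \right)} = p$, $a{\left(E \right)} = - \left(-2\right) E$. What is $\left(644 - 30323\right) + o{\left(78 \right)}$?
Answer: $-29685$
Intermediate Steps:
$a{\left(E \right)} = 2 E$
$o{\left(Q \right)} = -6$ ($o{\left(Q \right)} = - 2 \cdot 3 = \left(-1\right) 6 = -6$)
$\left(644 - 30323\right) + o{\left(78 \right)} = \left(644 - 30323\right) - 6 = -29679 - 6 = -29685$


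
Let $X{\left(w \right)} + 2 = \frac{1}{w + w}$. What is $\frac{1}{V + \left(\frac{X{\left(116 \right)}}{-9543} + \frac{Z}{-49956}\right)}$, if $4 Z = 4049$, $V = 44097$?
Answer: $\frac{6144521392}{270954836602603} \approx 2.2677 \cdot 10^{-5}$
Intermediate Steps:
$Z = \frac{4049}{4}$ ($Z = \frac{1}{4} \cdot 4049 = \frac{4049}{4} \approx 1012.3$)
$X{\left(w \right)} = -2 + \frac{1}{2 w}$ ($X{\left(w \right)} = -2 + \frac{1}{w + w} = -2 + \frac{1}{2 w}$)
$\frac{1}{V + \left(\frac{X{\left(116 \right)}}{-9543} + \frac{Z}{-49956}\right)} = \frac{1}{44097 + \left(\frac{-2 + \frac{1}{2 \cdot 116}}{-9543} + \frac{4049}{4 \left(-49956\right)}\right)} = \frac{1}{44097 + \left(\left(-2 + \frac{1}{2} \cdot \frac{1}{116}\right) \left(- \frac{1}{9543}\right) + \frac{4049}{4} \left(- \frac{1}{49956}\right)\right)} = \frac{1}{44097 - \left(\frac{4049}{199824} - \left(-2 + \frac{1}{232}\right) \left(- \frac{1}{9543}\right)\right)} = \frac{1}{44097 - \frac{123220421}{6144521392}} = \frac{1}{\frac{270954836602603}{6144521392}} = \frac{6144521392}{270954836602603}$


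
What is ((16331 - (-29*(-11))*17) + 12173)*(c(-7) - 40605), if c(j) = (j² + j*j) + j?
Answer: -935103634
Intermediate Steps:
c(j) = j + 2*j² (c(j) = (j² + j²) + j = 2*j² + j = j + 2*j²)
((16331 - (-29*(-11))*17) + 12173)*(c(-7) - 40605) = ((16331 - (-29*(-11))*17) + 12173)*(-7*(1 + 2*(-7)) - 40605) = ((16331 - 319*17) + 12173)*(-7*(1 - 14) - 40605) = ((16331 - 1*5423) + 12173)*(-7*(-13) - 40605) = ((16331 - 5423) + 12173)*(91 - 40605) = (10908 + 12173)*(-40514) = 23081*(-40514) = -935103634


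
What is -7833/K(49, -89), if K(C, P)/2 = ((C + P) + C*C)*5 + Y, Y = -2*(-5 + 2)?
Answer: -2611/7874 ≈ -0.33160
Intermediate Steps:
Y = 6 (Y = -2*(-3) = 6)
K(C, P) = 12 + 10*C + 10*P + 10*C**2 (K(C, P) = 2*(((C + P) + C*C)*5 + 6) = 2*(((C + P) + C**2)*5 + 6) = 2*((C + P + C**2)*5 + 6) = 2*((5*C + 5*P + 5*C**2) + 6) = 2*(6 + 5*C + 5*P + 5*C**2) = 12 + 10*C + 10*P + 10*C**2)
-7833/K(49, -89) = -7833/(12 + 10*49 + 10*(-89) + 10*49**2) = -7833/(12 + 490 - 890 + 10*2401) = -7833/(12 + 490 - 890 + 24010) = -7833/23622 = -7833*1/23622 = -2611/7874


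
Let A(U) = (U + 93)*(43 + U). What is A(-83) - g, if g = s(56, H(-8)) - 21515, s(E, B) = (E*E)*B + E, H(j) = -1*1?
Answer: 24195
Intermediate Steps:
H(j) = -1
A(U) = (43 + U)*(93 + U) (A(U) = (93 + U)*(43 + U) = (43 + U)*(93 + U))
s(E, B) = E + B*E² (s(E, B) = E²*B + E = B*E² + E = E + B*E²)
g = -24595 (g = 56*(1 - 1*56) - 21515 = 56*(1 - 56) - 21515 = 56*(-55) - 21515 = -3080 - 21515 = -24595)
A(-83) - g = (3999 + (-83)² + 136*(-83)) - 1*(-24595) = (3999 + 6889 - 11288) + 24595 = -400 + 24595 = 24195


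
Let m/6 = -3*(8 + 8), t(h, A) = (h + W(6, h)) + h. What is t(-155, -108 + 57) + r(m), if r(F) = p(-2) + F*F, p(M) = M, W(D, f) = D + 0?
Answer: 82638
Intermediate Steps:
W(D, f) = D
t(h, A) = 6 + 2*h (t(h, A) = (h + 6) + h = (6 + h) + h = 6 + 2*h)
m = -288 (m = 6*(-3*(8 + 8)) = 6*(-3*16) = 6*(-48) = -288)
r(F) = -2 + F² (r(F) = -2 + F*F = -2 + F²)
t(-155, -108 + 57) + r(m) = (6 + 2*(-155)) + (-2 + (-288)²) = (6 - 310) + (-2 + 82944) = -304 + 82942 = 82638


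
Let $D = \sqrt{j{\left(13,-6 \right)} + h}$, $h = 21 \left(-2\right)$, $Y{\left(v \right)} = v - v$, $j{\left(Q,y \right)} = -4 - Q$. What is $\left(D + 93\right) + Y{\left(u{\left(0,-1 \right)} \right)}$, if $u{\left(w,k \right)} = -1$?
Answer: $93 + i \sqrt{59} \approx 93.0 + 7.6811 i$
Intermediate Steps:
$Y{\left(v \right)} = 0$
$h = -42$
$D = i \sqrt{59}$ ($D = \sqrt{\left(-4 - 13\right) - 42} = \sqrt{-17 - 42} = \sqrt{-59} = i \sqrt{59} \approx 7.6811 i$)
$\left(D + 93\right) + Y{\left(u{\left(0,-1 \right)} \right)} = \left(i \sqrt{59} + 93\right) + 0 = \left(93 + i \sqrt{59}\right) + 0 = 93 + i \sqrt{59}$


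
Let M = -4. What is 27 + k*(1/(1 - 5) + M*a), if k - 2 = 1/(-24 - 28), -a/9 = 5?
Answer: 79673/208 ≈ 383.04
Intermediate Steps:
a = -45 (a = -9*5 = -45)
k = 103/52 (k = 2 + 1/(-24 - 28) = 2 + 1/(-52) = 2 - 1/52 = 103/52 ≈ 1.9808)
27 + k*(1/(1 - 5) + M*a) = 27 + 103*(1/(1 - 5) - 4*(-45))/52 = 27 + 103*(1/(-4) + 180)/52 = 27 + 103*(-¼ + 180)/52 = 27 + (103/52)*(719/4) = 27 + 74057/208 = 79673/208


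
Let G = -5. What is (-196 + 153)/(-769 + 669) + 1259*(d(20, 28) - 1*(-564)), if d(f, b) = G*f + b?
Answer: 61942843/100 ≈ 6.1943e+5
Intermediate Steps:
d(f, b) = b - 5*f (d(f, b) = -5*f + b = b - 5*f)
(-196 + 153)/(-769 + 669) + 1259*(d(20, 28) - 1*(-564)) = (-196 + 153)/(-769 + 669) + 1259*((28 - 5*20) - 1*(-564)) = -43/(-100) + 1259*((28 - 100) + 564) = -43*(-1/100) + 1259*(-72 + 564) = 43/100 + 1259*492 = 43/100 + 619428 = 61942843/100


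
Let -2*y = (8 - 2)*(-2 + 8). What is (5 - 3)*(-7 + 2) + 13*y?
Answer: -244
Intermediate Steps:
y = -18 (y = -(8 - 2)*(-2 + 8)/2 = -3*6 = -1/2*36 = -18)
(5 - 3)*(-7 + 2) + 13*y = (5 - 3)*(-7 + 2) + 13*(-18) = 2*(-5) - 234 = -10 - 234 = -244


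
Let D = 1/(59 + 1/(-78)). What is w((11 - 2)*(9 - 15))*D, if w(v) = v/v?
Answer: 78/4601 ≈ 0.016953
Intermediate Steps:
w(v) = 1
D = 78/4601 (D = 1/(59 - 1/78) = 1/(4601/78) = 78/4601 ≈ 0.016953)
w((11 - 2)*(9 - 15))*D = 1*(78/4601) = 78/4601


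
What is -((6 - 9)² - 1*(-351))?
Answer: -360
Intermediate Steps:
-((6 - 9)² - 1*(-351)) = -((-3)² + 351) = -(9 + 351) = -1*360 = -360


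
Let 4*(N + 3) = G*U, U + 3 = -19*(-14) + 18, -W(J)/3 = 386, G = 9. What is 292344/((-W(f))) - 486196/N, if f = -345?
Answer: -252705004/485781 ≈ -520.20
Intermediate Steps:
W(J) = -1158 (W(J) = -3*386 = -1158)
U = 281 (U = -3 + (-19*(-14) + 18) = -3 + (266 + 18) = -3 + 284 = 281)
N = 2517/4 (N = -3 + (9*281)/4 = -3 + (¼)*2529 = -3 + 2529/4 = 2517/4 ≈ 629.25)
292344/((-W(f))) - 486196/N = 292344/((-1*(-1158))) - 486196/2517/4 = 292344/1158 - 486196*4/2517 = 292344*(1/1158) - 1944784/2517 = 48724/193 - 1944784/2517 = -252705004/485781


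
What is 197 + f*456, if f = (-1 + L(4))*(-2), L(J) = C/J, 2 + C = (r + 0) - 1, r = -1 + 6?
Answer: 653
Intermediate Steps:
r = 5
C = 2 (C = -2 + ((5 + 0) - 1) = -2 + (5 - 1) = -2 + 4 = 2)
L(J) = 2/J
f = 1 (f = (-1 + 2/4)*(-2) = (-1 + 2*(¼))*(-2) = (-1 + ½)*(-2) = -½*(-2) = 1)
197 + f*456 = 197 + 1*456 = 197 + 456 = 653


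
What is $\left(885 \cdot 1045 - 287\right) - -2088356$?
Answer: $3012894$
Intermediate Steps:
$\left(885 \cdot 1045 - 287\right) - -2088356 = \left(924825 - 287\right) + 2088356 = 924538 + 2088356 = 3012894$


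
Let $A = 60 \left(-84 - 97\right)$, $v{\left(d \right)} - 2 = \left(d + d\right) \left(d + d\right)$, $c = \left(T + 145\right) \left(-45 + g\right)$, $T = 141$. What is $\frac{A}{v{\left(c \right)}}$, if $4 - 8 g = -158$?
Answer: $- \frac{10860}{200420651} \approx -5.4186 \cdot 10^{-5}$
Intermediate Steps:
$g = \frac{81}{4}$ ($g = \frac{1}{2} - - \frac{79}{4} = \frac{1}{2} + \frac{79}{4} = \frac{81}{4} \approx 20.25$)
$c = - \frac{14157}{2}$ ($c = \left(141 + 145\right) \left(-45 + \frac{81}{4}\right) = 286 \left(- \frac{99}{4}\right) = - \frac{14157}{2} \approx -7078.5$)
$v{\left(d \right)} = 2 + 4 d^{2}$ ($v{\left(d \right)} = 2 + \left(d + d\right) \left(d + d\right) = 2 + 2 d 2 d = 2 + 4 d^{2}$)
$A = -10860$ ($A = 60 \left(-181\right) = -10860$)
$\frac{A}{v{\left(c \right)}} = - \frac{10860}{2 + 4 \left(- \frac{14157}{2}\right)^{2}} = - \frac{10860}{2 + 4 \cdot \frac{200420649}{4}} = - \frac{10860}{2 + 200420649} = - \frac{10860}{200420651}$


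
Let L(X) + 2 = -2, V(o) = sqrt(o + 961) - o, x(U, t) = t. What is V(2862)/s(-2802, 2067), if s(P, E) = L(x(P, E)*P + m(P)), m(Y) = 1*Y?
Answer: 1431/2 - sqrt(3823)/4 ≈ 700.04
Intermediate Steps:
m(Y) = Y
V(o) = sqrt(961 + o) - o
L(X) = -4 (L(X) = -2 - 2 = -4)
s(P, E) = -4
V(2862)/s(-2802, 2067) = (sqrt(961 + 2862) - 1*2862)/(-4) = (sqrt(3823) - 2862)*(-1/4) = (-2862 + sqrt(3823))*(-1/4) = 1431/2 - sqrt(3823)/4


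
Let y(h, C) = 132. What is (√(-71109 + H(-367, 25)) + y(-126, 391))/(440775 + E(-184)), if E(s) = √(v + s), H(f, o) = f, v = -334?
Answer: (132 + 2*I*√17869)/(440775 + I*√518) ≈ 0.0002995 + 0.00060653*I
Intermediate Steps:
E(s) = √(-334 + s)
(√(-71109 + H(-367, 25)) + y(-126, 391))/(440775 + E(-184)) = (√(-71109 - 367) + 132)/(440775 + √(-334 - 184)) = (√(-71476) + 132)/(440775 + √(-518)) = (2*I*√17869 + 132)/(440775 + I*√518) = (132 + 2*I*√17869)/(440775 + I*√518)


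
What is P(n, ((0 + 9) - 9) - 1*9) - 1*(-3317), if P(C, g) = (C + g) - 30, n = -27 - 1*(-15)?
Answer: 3266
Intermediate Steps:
n = -12 (n = -27 + 15 = -12)
P(C, g) = -30 + C + g
P(n, ((0 + 9) - 9) - 1*9) - 1*(-3317) = (-30 - 12 + (((0 + 9) - 9) - 1*9)) - 1*(-3317) = (-30 - 12 + ((9 - 9) - 9)) + 3317 = (-30 - 12 + (0 - 9)) + 3317 = (-30 - 12 - 9) + 3317 = -51 + 3317 = 3266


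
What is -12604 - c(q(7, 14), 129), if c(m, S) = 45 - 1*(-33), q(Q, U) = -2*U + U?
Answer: -12682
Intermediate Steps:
q(Q, U) = -U
c(m, S) = 78 (c(m, S) = 45 + 33 = 78)
-12604 - c(q(7, 14), 129) = -12604 - 1*78 = -12604 - 78 = -12682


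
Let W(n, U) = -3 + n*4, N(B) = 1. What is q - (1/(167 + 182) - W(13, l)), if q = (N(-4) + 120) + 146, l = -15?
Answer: 110283/349 ≈ 316.00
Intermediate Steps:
W(n, U) = -3 + 4*n
q = 267 (q = (1 + 120) + 146 = 121 + 146 = 267)
q - (1/(167 + 182) - W(13, l)) = 267 - (1/(167 + 182) - (-3 + 4*13)) = 267 - (1/349 - (-3 + 52)) = 267 - (1/349 - 1*49) = 267 - (1/349 - 49) = 267 - 1*(-17100/349) = 267 + 17100/349 = 110283/349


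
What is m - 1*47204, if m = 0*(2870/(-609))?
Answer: -47204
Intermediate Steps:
m = 0 (m = 0*(2870*(-1/609)) = 0*(-410/87) = 0)
m - 1*47204 = 0 - 1*47204 = 0 - 47204 = -47204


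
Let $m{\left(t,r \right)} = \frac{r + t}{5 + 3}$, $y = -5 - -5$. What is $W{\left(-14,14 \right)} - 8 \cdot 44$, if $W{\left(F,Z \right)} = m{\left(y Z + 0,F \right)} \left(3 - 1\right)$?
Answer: $- \frac{711}{2} \approx -355.5$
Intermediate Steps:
$y = 0$ ($y = -5 + 5 = 0$)
$m{\left(t,r \right)} = \frac{r}{8} + \frac{t}{8}$ ($m{\left(t,r \right)} = \frac{r + t}{8} = \left(r + t\right) \frac{1}{8} = \frac{r}{8} + \frac{t}{8}$)
$W{\left(F,Z \right)} = \frac{F}{4}$ ($W{\left(F,Z \right)} = \left(\frac{F}{8} + \frac{0 Z + 0}{8}\right) \left(3 - 1\right) = \left(\frac{F}{8} + \frac{0 + 0}{8}\right) 2 = \left(\frac{F}{8} + \frac{1}{8} \cdot 0\right) 2 = \left(\frac{F}{8} + 0\right) 2 = \frac{F}{8} \cdot 2 = \frac{F}{4}$)
$W{\left(-14,14 \right)} - 8 \cdot 44 = \frac{1}{4} \left(-14\right) - 8 \cdot 44 = - \frac{7}{2} - 352 = - \frac{711}{2}$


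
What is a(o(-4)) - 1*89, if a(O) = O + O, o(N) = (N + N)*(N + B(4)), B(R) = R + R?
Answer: -153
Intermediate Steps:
B(R) = 2*R
o(N) = 2*N*(8 + N) (o(N) = (N + N)*(N + 2*4) = (2*N)*(N + 8) = (2*N)*(8 + N) = 2*N*(8 + N))
a(O) = 2*O
a(o(-4)) - 1*89 = 2*(2*(-4)*(8 - 4)) - 1*89 = 2*(2*(-4)*4) - 89 = 2*(-32) - 89 = -64 - 89 = -153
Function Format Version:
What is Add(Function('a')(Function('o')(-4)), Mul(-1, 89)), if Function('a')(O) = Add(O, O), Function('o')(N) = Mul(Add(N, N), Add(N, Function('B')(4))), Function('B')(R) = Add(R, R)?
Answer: -153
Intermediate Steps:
Function('B')(R) = Mul(2, R)
Function('o')(N) = Mul(2, N, Add(8, N)) (Function('o')(N) = Mul(Add(N, N), Add(N, Mul(2, 4))) = Mul(Mul(2, N), Add(N, 8)) = Mul(Mul(2, N), Add(8, N)) = Mul(2, N, Add(8, N)))
Function('a')(O) = Mul(2, O)
Add(Function('a')(Function('o')(-4)), Mul(-1, 89)) = Add(Mul(2, Mul(2, -4, Add(8, -4))), Mul(-1, 89)) = Add(Mul(2, Mul(2, -4, 4)), -89) = Add(Mul(2, -32), -89) = Add(-64, -89) = -153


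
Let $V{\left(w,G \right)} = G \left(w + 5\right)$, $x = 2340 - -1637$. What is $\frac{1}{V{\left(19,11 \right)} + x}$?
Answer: $\frac{1}{4241} \approx 0.00023579$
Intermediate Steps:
$x = 3977$ ($x = 2340 + 1637 = 3977$)
$V{\left(w,G \right)} = G \left(5 + w\right)$
$\frac{1}{V{\left(19,11 \right)} + x} = \frac{1}{11 \left(5 + 19\right) + 3977} = \frac{1}{11 \cdot 24 + 3977} = \frac{1}{264 + 3977} = \frac{1}{4241}$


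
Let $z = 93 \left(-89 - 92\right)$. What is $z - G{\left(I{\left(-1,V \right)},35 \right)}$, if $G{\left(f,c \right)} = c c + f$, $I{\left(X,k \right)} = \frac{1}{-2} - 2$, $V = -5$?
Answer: $- \frac{36111}{2} \approx -18056.0$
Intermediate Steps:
$I{\left(X,k \right)} = - \frac{5}{2}$ ($I{\left(X,k \right)} = - \frac{1}{2} - 2 = - \frac{5}{2}$)
$G{\left(f,c \right)} = f + c^{2}$ ($G{\left(f,c \right)} = c^{2} + f = f + c^{2}$)
$z = -16833$ ($z = 93 \left(-181\right) = -16833$)
$z - G{\left(I{\left(-1,V \right)},35 \right)} = -16833 - \left(- \frac{5}{2} + 35^{2}\right) = -16833 - \left(- \frac{5}{2} + 1225\right) = -16833 - \frac{2445}{2} = - \frac{36111}{2}$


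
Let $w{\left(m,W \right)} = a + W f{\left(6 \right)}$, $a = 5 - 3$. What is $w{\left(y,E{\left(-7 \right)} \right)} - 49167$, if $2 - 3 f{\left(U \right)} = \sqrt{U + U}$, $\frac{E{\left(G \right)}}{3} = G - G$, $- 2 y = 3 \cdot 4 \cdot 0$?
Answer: $-49165$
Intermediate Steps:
$y = 0$ ($y = - \frac{3 \cdot 4 \cdot 0}{2} = - \frac{12 \cdot 0}{2} = \left(- \frac{1}{2}\right) 0 = 0$)
$E{\left(G \right)} = 0$ ($E{\left(G \right)} = 3 \left(G - G\right) = 3 \cdot 0 = 0$)
$a = 2$ ($a = 5 - 3 = 2$)
$f{\left(U \right)} = \frac{2}{3} - \frac{\sqrt{2} \sqrt{U}}{3}$ ($f{\left(U \right)} = \frac{2}{3} - \frac{\sqrt{U + U}}{3} = \frac{2}{3} - \frac{\sqrt{2 U}}{3} = \frac{2}{3} - \frac{\sqrt{2} \sqrt{U}}{3}$)
$w{\left(m,W \right)} = 2 + W \left(\frac{2}{3} - \frac{2 \sqrt{3}}{3}\right)$ ($w{\left(m,W \right)} = 2 + W \left(\frac{2}{3} - \frac{\sqrt{2} \sqrt{6}}{3}\right) = 2 + W \left(\frac{2}{3} - \frac{2 \sqrt{3}}{3}\right)$)
$w{\left(y,E{\left(-7 \right)} \right)} - 49167 = \left(2 + \frac{2}{3} \cdot 0 \left(1 - \sqrt{3}\right)\right) - 49167 = \left(2 + 0\right) - 49167 = 2 - 49167 = -49165$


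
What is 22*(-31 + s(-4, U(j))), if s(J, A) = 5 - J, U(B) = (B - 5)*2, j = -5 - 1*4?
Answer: -484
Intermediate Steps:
j = -9 (j = -5 - 4 = -9)
U(B) = -10 + 2*B (U(B) = (-5 + B)*2 = -10 + 2*B)
22*(-31 + s(-4, U(j))) = 22*(-31 + (5 - 1*(-4))) = 22*(-31 + (5 + 4)) = 22*(-31 + 9) = 22*(-22) = -484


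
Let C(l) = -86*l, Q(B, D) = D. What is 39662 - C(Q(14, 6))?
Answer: 40178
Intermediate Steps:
39662 - C(Q(14, 6)) = 39662 - (-86)*6 = 39662 - 1*(-516) = 39662 + 516 = 40178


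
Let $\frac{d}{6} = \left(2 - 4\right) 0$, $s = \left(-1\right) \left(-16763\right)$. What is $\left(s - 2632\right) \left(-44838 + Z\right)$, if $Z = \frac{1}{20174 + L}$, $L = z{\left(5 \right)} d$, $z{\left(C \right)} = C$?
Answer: $- \frac{12782362951241}{20174} \approx -6.3361 \cdot 10^{8}$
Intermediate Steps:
$s = 16763$
$d = 0$ ($d = 6 \left(2 - 4\right) 0 = 6 \left(\left(-2\right) 0\right) = 6 \cdot 0 = 0$)
$L = 0$ ($L = 5 \cdot 0 = 0$)
$Z = \frac{1}{20174}$ ($Z = \frac{1}{20174 + 0} = \frac{1}{20174} \approx 4.9569 \cdot 10^{-5}$)
$\left(s - 2632\right) \left(-44838 + Z\right) = \left(16763 - 2632\right) \left(-44838 + \frac{1}{20174}\right) = 14131 \left(- \frac{904561811}{20174}\right) = - \frac{12782362951241}{20174}$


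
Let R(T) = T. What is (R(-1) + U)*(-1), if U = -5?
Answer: 6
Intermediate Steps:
(R(-1) + U)*(-1) = (-1 - 5)*(-1) = -6*(-1) = 6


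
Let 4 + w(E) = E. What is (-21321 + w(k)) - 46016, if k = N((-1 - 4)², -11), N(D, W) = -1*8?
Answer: -67349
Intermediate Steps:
N(D, W) = -8
k = -8
w(E) = -4 + E
(-21321 + w(k)) - 46016 = (-21321 + (-4 - 8)) - 46016 = (-21321 - 12) - 46016 = -21333 - 46016 = -67349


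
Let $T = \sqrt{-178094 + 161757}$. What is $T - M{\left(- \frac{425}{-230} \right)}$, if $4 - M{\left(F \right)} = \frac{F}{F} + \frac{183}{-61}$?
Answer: $-6 + 31 i \sqrt{17} \approx -6.0 + 127.82 i$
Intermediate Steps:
$T = 31 i \sqrt{17}$ ($T = \sqrt{-16337} = 31 i \sqrt{17} \approx 127.82 i$)
$M{\left(F \right)} = 6$ ($M{\left(F \right)} = 4 - \left(\frac{F}{F} + \frac{183}{-61}\right) = 4 - \left(1 + 183 \left(- \frac{1}{61}\right)\right) = 4 - \left(1 - 3\right) = 4 - -2 = 4 + 2 = 6$)
$T - M{\left(- \frac{425}{-230} \right)} = 31 i \sqrt{17} - 6 = -6 + 31 i \sqrt{17}$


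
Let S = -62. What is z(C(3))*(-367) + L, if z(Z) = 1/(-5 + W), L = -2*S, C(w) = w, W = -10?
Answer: 2227/15 ≈ 148.47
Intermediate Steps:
L = 124 (L = -2*(-62) = 124)
z(Z) = -1/15 (z(Z) = 1/(-5 - 10) = 1/(-15) = -1/15)
z(C(3))*(-367) + L = -1/15*(-367) + 124 = 367/15 + 124 = 2227/15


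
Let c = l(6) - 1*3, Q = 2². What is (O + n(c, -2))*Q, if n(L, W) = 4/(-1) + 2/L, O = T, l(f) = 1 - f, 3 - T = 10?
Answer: -45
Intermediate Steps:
T = -7 (T = 3 - 1*10 = 3 - 10 = -7)
O = -7
Q = 4
c = -8 (c = (1 - 1*6) - 1*3 = (1 - 6) - 3 = -5 - 3 = -8)
n(L, W) = -4 + 2/L (n(L, W) = 4*(-1) + 2/L = -4 + 2/L)
(O + n(c, -2))*Q = (-7 + (-4 + 2/(-8)))*4 = (-7 + (-4 + 2*(-⅛)))*4 = (-7 + (-4 - ¼))*4 = (-7 - 17/4)*4 = -45/4*4 = -45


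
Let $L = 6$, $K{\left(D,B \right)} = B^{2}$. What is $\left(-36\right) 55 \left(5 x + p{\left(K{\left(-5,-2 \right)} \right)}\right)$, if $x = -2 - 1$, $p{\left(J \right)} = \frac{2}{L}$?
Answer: $29040$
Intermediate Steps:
$p{\left(J \right)} = \frac{1}{3}$ ($p{\left(J \right)} = \frac{2}{6} = 2 \cdot \frac{1}{6} = \frac{1}{3}$)
$x = -3$ ($x = -2 - 1 = -3$)
$\left(-36\right) 55 \left(5 x + p{\left(K{\left(-5,-2 \right)} \right)}\right) = \left(-36\right) 55 \left(5 \left(-3\right) + \frac{1}{3}\right) = - 1980 \left(-15 + \frac{1}{3}\right) = \left(-1980\right) \left(- \frac{44}{3}\right) = 29040$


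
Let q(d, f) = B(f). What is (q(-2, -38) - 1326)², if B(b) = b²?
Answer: 13924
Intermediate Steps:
q(d, f) = f²
(q(-2, -38) - 1326)² = ((-38)² - 1326)² = (1444 - 1326)² = 118² = 13924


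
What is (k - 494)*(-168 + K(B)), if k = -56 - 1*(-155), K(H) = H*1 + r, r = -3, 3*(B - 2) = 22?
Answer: 191575/3 ≈ 63858.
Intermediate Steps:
B = 28/3 (B = 2 + (1/3)*22 = 2 + 22/3 = 28/3 ≈ 9.3333)
K(H) = -3 + H (K(H) = H*1 - 3 = H - 3 = -3 + H)
k = 99 (k = -56 + 155 = 99)
(k - 494)*(-168 + K(B)) = (99 - 494)*(-168 + (-3 + 28/3)) = -395*(-168 + 19/3) = -395*(-485/3) = 191575/3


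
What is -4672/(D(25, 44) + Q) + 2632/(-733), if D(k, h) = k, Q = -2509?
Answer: -778328/455193 ≈ -1.7099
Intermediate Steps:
-4672/(D(25, 44) + Q) + 2632/(-733) = -4672/(25 - 2509) + 2632/(-733) = -4672/(-2484) + 2632*(-1/733) = -4672*(-1/2484) - 2632/733 = 1168/621 - 2632/733 = -778328/455193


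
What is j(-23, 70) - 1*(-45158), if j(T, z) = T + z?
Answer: 45205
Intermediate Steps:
j(-23, 70) - 1*(-45158) = (-23 + 70) - 1*(-45158) = 47 + 45158 = 45205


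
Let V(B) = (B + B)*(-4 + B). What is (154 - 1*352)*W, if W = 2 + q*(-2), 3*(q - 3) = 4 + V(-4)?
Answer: 9768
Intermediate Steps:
V(B) = 2*B*(-4 + B) (V(B) = (2*B)*(-4 + B) = 2*B*(-4 + B))
q = 77/3 (q = 3 + (4 + 2*(-4)*(-4 - 4))/3 = 3 + (4 + 2*(-4)*(-8))/3 = 3 + (4 + 64)/3 = 3 + (1/3)*68 = 3 + 68/3 = 77/3 ≈ 25.667)
W = -148/3 (W = 2 + (77/3)*(-2) = 2 - 154/3 = -148/3 ≈ -49.333)
(154 - 1*352)*W = (154 - 1*352)*(-148/3) = (154 - 352)*(-148/3) = -198*(-148/3) = 9768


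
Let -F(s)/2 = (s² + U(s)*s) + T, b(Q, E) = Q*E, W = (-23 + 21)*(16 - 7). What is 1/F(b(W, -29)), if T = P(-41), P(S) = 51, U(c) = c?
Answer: -1/1090038 ≈ -9.1740e-7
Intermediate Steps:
W = -18 (W = -2*9 = -18)
b(Q, E) = E*Q
T = 51
F(s) = -102 - 4*s² (F(s) = -2*((s² + s*s) + 51) = -2*((s² + s²) + 51) = -2*(2*s² + 51) = -2*(51 + 2*s²) = -102 - 4*s²)
1/F(b(W, -29)) = 1/(-102 - 4*(-29*(-18))²) = 1/(-102 - 4*522²) = 1/(-102 - 4*272484) = 1/(-102 - 1089936) = 1/(-1090038) = -1/1090038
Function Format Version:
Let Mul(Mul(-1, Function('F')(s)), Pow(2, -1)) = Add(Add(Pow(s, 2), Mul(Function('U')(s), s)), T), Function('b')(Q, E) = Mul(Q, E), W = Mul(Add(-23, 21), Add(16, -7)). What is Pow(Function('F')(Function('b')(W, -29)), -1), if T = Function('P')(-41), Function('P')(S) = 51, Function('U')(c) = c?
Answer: Rational(-1, 1090038) ≈ -9.1740e-7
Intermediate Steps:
W = -18 (W = Mul(-2, 9) = -18)
Function('b')(Q, E) = Mul(E, Q)
T = 51
Function('F')(s) = Add(-102, Mul(-4, Pow(s, 2))) (Function('F')(s) = Mul(-2, Add(Add(Pow(s, 2), Mul(s, s)), 51)) = Mul(-2, Add(Add(Pow(s, 2), Pow(s, 2)), 51)) = Mul(-2, Add(Mul(2, Pow(s, 2)), 51)) = Mul(-2, Add(51, Mul(2, Pow(s, 2)))) = Add(-102, Mul(-4, Pow(s, 2))))
Pow(Function('F')(Function('b')(W, -29)), -1) = Pow(Add(-102, Mul(-4, Pow(Mul(-29, -18), 2))), -1) = Pow(Add(-102, Mul(-4, Pow(522, 2))), -1) = Pow(Add(-102, Mul(-4, 272484)), -1) = Pow(Add(-102, -1089936), -1) = Pow(-1090038, -1) = Rational(-1, 1090038)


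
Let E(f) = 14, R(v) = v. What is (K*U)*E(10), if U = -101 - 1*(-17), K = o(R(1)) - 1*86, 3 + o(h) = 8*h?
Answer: 95256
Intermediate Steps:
o(h) = -3 + 8*h
K = -81 (K = (-3 + 8*1) - 1*86 = (-3 + 8) - 86 = 5 - 86 = -81)
U = -84 (U = -101 + 17 = -84)
(K*U)*E(10) = -81*(-84)*14 = 6804*14 = 95256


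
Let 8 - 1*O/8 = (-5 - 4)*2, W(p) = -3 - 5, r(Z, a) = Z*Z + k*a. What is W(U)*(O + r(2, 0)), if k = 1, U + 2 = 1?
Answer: -1696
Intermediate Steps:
U = -1 (U = -2 + 1 = -1)
r(Z, a) = a + Z² (r(Z, a) = Z*Z + 1*a = Z² + a = a + Z²)
W(p) = -8
O = 208 (O = 64 - 8*(-5 - 4)*2 = 64 - (-72)*2 = 64 - 8*(-18) = 64 + 144 = 208)
W(U)*(O + r(2, 0)) = -8*(208 + (0 + 2²)) = -8*(208 + (0 + 4)) = -8*(208 + 4) = -8*212 = -1696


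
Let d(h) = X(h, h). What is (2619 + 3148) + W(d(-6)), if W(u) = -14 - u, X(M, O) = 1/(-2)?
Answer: 11507/2 ≈ 5753.5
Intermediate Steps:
X(M, O) = -½
d(h) = -½
(2619 + 3148) + W(d(-6)) = (2619 + 3148) + (-14 - 1*(-½)) = 5767 + (-14 + ½) = 5767 - 27/2 = 11507/2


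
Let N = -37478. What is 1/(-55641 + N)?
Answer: -1/93119 ≈ -1.0739e-5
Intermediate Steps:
1/(-55641 + N) = 1/(-55641 - 37478) = 1/(-93119) = -1/93119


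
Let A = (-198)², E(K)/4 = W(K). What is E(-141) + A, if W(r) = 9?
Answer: 39240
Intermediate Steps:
E(K) = 36 (E(K) = 4*9 = 36)
A = 39204
E(-141) + A = 36 + 39204 = 39240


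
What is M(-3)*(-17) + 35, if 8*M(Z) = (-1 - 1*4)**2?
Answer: -145/8 ≈ -18.125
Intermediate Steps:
M(Z) = 25/8 (M(Z) = (-1 - 1*4)**2/8 = (-1 - 4)**2/8 = (1/8)*(-5)**2 = (1/8)*25 = 25/8)
M(-3)*(-17) + 35 = (25/8)*(-17) + 35 = -425/8 + 35 = -145/8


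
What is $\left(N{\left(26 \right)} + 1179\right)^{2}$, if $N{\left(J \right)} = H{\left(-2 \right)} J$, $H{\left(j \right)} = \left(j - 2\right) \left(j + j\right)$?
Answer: $2544025$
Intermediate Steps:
$H{\left(j \right)} = 2 j \left(-2 + j\right)$ ($H{\left(j \right)} = \left(-2 + j\right) 2 j = 2 j \left(-2 + j\right)$)
$N{\left(J \right)} = 16 J$ ($N{\left(J \right)} = 2 \left(-2\right) \left(-2 - 2\right) J = 2 \left(-2\right) \left(-4\right) J = 16 J$)
$\left(N{\left(26 \right)} + 1179\right)^{2} = \left(16 \cdot 26 + 1179\right)^{2} = \left(416 + 1179\right)^{2} = 1595^{2} = 2544025$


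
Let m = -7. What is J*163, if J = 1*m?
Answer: -1141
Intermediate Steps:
J = -7 (J = 1*(-7) = -7)
J*163 = -7*163 = -1141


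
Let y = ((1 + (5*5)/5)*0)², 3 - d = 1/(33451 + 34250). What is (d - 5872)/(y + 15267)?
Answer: -397337170/1033591167 ≈ -0.38442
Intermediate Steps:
d = 203102/67701 (d = 3 - 1/(33451 + 34250) = 3 - 1/67701 = 203102/67701 ≈ 3.0000)
y = 0 (y = ((1 + 25*(⅕))*0)² = ((1 + 5)*0)² = (6*0)² = 0² = 0)
(d - 5872)/(y + 15267) = (203102/67701 - 5872)/(0 + 15267) = -397337170/67701/15267 = -397337170/67701*1/15267 = -397337170/1033591167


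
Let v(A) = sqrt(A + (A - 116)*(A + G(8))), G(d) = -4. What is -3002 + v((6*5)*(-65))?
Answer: -3002 + sqrt(4035014) ≈ -993.27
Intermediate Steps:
v(A) = sqrt(A + (-116 + A)*(-4 + A)) (v(A) = sqrt(A + (A - 116)*(A - 4)) = sqrt(A + (-116 + A)*(-4 + A)))
-3002 + v((6*5)*(-65)) = -3002 + sqrt(464 + ((6*5)*(-65))**2 - 119*6*5*(-65)) = -3002 + sqrt(464 + (30*(-65))**2 - 3570*(-65)) = -3002 + sqrt(464 + (-1950)**2 - 119*(-1950)) = -3002 + sqrt(464 + 3802500 + 232050) = -3002 + sqrt(4035014)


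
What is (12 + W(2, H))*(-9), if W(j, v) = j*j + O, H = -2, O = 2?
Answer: -162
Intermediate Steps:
W(j, v) = 2 + j² (W(j, v) = j*j + 2 = j² + 2 = 2 + j²)
(12 + W(2, H))*(-9) = (12 + (2 + 2²))*(-9) = (12 + (2 + 4))*(-9) = (12 + 6)*(-9) = 18*(-9) = -162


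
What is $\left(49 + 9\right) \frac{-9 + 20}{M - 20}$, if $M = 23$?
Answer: $\frac{638}{3} \approx 212.67$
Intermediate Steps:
$\left(49 + 9\right) \frac{-9 + 20}{M - 20} = \left(49 + 9\right) \frac{-9 + 20}{23 - 20} = 58 \cdot \frac{11}{3} = \frac{638}{3}$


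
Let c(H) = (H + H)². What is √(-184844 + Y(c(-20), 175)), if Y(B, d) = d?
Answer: I*√184669 ≈ 429.73*I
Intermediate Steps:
c(H) = 4*H² (c(H) = (2*H)² = 4*H²)
√(-184844 + Y(c(-20), 175)) = √(-184844 + 175) = √(-184669) = I*√184669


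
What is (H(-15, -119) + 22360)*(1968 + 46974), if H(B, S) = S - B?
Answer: 1089253152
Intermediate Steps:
(H(-15, -119) + 22360)*(1968 + 46974) = ((-119 - 1*(-15)) + 22360)*(1968 + 46974) = ((-119 + 15) + 22360)*48942 = (-104 + 22360)*48942 = 22256*48942 = 1089253152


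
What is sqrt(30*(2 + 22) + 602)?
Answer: sqrt(1322) ≈ 36.359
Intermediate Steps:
sqrt(30*(2 + 22) + 602) = sqrt(30*24 + 602) = sqrt(720 + 602) = sqrt(1322)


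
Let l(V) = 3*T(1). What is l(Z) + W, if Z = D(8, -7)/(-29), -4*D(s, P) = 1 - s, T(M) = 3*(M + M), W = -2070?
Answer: -2052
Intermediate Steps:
T(M) = 6*M (T(M) = 3*(2*M) = 6*M)
D(s, P) = -¼ + s/4 (D(s, P) = -(1 - s)/4 = -¼ + s/4)
Z = -7/116 (Z = (-¼ + (¼)*8)/(-29) = (-¼ + 2)*(-1/29) = (7/4)*(-1/29) = -7/116 ≈ -0.060345)
l(V) = 18 (l(V) = 3*(6*1) = 3*6 = 18)
l(Z) + W = 18 - 2070 = -2052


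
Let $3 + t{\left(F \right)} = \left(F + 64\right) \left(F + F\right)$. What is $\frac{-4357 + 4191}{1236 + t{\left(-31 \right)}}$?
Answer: $\frac{166}{813} \approx 0.20418$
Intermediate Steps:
$t{\left(F \right)} = -3 + 2 F \left(64 + F\right)$ ($t{\left(F \right)} = -3 + \left(F + 64\right) \left(F + F\right) = -3 + \left(64 + F\right) 2 F = -3 + 2 F \left(64 + F\right)$)
$\frac{-4357 + 4191}{1236 + t{\left(-31 \right)}} = \frac{-4357 + 4191}{1236 + \left(-3 + 2 \left(-31\right)^{2} + 128 \left(-31\right)\right)} = - \frac{166}{1236 - 2049} = - \frac{166}{-813} = \left(-166\right) \left(- \frac{1}{813}\right) = \frac{166}{813}$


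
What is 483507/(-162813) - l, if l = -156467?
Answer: 8491459388/54271 ≈ 1.5646e+5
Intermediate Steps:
483507/(-162813) - l = 483507/(-162813) - 1*(-156467) = 483507*(-1/162813) + 156467 = -161169/54271 + 156467 = 8491459388/54271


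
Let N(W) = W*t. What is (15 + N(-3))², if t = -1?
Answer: 324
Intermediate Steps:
N(W) = -W (N(W) = W*(-1) = -W)
(15 + N(-3))² = (15 - 1*(-3))² = (15 + 3)² = 18² = 324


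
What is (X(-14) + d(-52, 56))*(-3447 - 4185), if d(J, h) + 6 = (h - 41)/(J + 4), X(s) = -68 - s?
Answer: 460305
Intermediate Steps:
d(J, h) = -6 + (-41 + h)/(4 + J) (d(J, h) = -6 + (h - 41)/(J + 4) = -6 + (-41 + h)/(4 + J))
(X(-14) + d(-52, 56))*(-3447 - 4185) = ((-68 - 1*(-14)) + (-65 + 56 - 6*(-52))/(4 - 52))*(-3447 - 4185) = ((-68 + 14) + (-65 + 56 + 312)/(-48))*(-7632) = (-54 - 1/48*303)*(-7632) = (-54 - 101/16)*(-7632) = -965/16*(-7632) = 460305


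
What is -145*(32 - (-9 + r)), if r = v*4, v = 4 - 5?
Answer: -6525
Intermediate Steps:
v = -1
r = -4 (r = -1*4 = -4)
-145*(32 - (-9 + r)) = -145*(32 - (-9 - 4)) = -145*(32 - 1*(-13)) = -145*(32 + 13) = -145*45 = -6525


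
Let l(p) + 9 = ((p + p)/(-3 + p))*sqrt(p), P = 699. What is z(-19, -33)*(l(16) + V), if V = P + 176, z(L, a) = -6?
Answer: -68316/13 ≈ -5255.1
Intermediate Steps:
l(p) = -9 + 2*p**(3/2)/(-3 + p) (l(p) = -9 + ((p + p)/(-3 + p))*sqrt(p) = -9 + ((2*p)/(-3 + p))*sqrt(p) = -9 + (2*p/(-3 + p))*sqrt(p) = -9 + 2*p**(3/2)/(-3 + p))
V = 875 (V = 699 + 176 = 875)
z(-19, -33)*(l(16) + V) = -6*((27 - 9*16 + 2*16**(3/2))/(-3 + 16) + 875) = -6*((27 - 144 + 2*64)/13 + 875) = -6*((27 - 144 + 128)/13 + 875) = -6*((1/13)*11 + 875) = -6*(11/13 + 875) = -6*11386/13 = -68316/13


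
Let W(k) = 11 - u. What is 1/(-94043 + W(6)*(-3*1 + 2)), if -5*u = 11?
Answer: -5/470281 ≈ -1.0632e-5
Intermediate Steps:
u = -11/5 (u = -1/5*11 = -11/5 ≈ -2.2000)
W(k) = 66/5 (W(k) = 11 - 1*(-11/5) = 11 + 11/5 = 66/5)
1/(-94043 + W(6)*(-3*1 + 2)) = 1/(-94043 + 66*(-3*1 + 2)/5) = 1/(-94043 + 66*(-3 + 2)/5) = 1/(-94043 + (66/5)*(-1)) = 1/(-94043 - 66/5) = 1/(-470281/5) = -5/470281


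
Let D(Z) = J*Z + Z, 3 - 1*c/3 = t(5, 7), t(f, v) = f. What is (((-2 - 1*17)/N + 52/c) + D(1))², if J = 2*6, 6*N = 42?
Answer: 1156/441 ≈ 2.6213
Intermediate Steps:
N = 7 (N = (⅙)*42 = 7)
c = -6 (c = 9 - 3*5 = 9 - 15 = -6)
J = 12
D(Z) = 13*Z (D(Z) = 12*Z + Z = 13*Z)
(((-2 - 1*17)/N + 52/c) + D(1))² = (((-2 - 1*17)/7 + 52/(-6)) + 13*1)² = (((-2 - 17)*(⅐) + 52*(-⅙)) + 13)² = ((-19*⅐ - 26/3) + 13)² = ((-19/7 - 26/3) + 13)² = (-239/21 + 13)² = (34/21)² = 1156/441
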